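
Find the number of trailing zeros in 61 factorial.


floor(61/5) = 12
floor(61/25) = 2
Total = 14

14 trailing zeros


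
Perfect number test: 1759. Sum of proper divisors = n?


Proper divisors of 1759: 1
Sum = 1 = 1

No, 1759 is not perfect (1 ≠ 1759)


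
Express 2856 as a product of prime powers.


2856 / 2 = 1428
1428 / 2 = 714
714 / 2 = 357
357 / 3 = 119
119 / 7 = 17
17 / 17 = 1
2856 = 2^3 × 3 × 7 × 17


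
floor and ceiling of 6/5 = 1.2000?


6/5 = 1.2000
floor = 1
ceil = 2

floor = 1, ceil = 2


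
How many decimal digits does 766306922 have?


766306922 has 9 digits in base 10
floor(log10(766306922)) + 1 = floor(8.8844) + 1 = 9

9 digits (base 10)


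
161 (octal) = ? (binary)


161 (base 8) = 113 (decimal)
113 (decimal) = 1110001 (base 2)


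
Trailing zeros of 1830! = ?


floor(1830/5) = 366
floor(1830/25) = 73
floor(1830/125) = 14
floor(1830/625) = 2
Total = 455

455 trailing zeros


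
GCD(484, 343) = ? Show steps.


484 = 1 * 343 + 141
343 = 2 * 141 + 61
141 = 2 * 61 + 19
61 = 3 * 19 + 4
19 = 4 * 4 + 3
4 = 1 * 3 + 1
3 = 3 * 1 + 0
GCD = 1


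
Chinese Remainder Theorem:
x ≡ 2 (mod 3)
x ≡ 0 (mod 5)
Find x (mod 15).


M = 3*5 = 15
M1 = M/3 = 5, M2 = M/5 = 3
M1^(-1) mod 3 = 2, M2^(-1) mod 5 = 2
x = 2*5*2 + 0*3*2 = 20
20 mod 15 = 5
Check: 5 mod 3 = 2 ✓, 5 mod 5 = 0 ✓

x ≡ 5 (mod 15)


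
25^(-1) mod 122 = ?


Use the extended Euclidean algorithm on (122, 25); each row r = 122*s + 25*t:
r=122, s=1, t=0
r=25, s=0, t=1
q=4: r=22, s=1, t=-4   [122*(1) + 25*(-4) = 22]
q=1: r=3, s=-1, t=5   [122*(-1) + 25*(5) = 3]
q=7: r=1, s=8, t=-39   [122*(8) + 25*(-39) = 1]
q=3: r=0, s=-25, t=122   [122*(-25) + 25*(122) = 0]
GCD = 1 with t = -39, so 25*(-39) ≡ 1 (mod 122)
Inverse = -39 mod 122 = 83
Check: 25 * 83 = 2075 ≡ 1 (mod 122)

25^(-1) ≡ 83 (mod 122)


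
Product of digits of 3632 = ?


3 × 6 × 3 × 2 = 108


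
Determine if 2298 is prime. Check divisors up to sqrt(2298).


2298 / 2 = 1149 (exact division)
2298 is NOT prime.

No, 2298 is not prime


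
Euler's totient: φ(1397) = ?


1397 = 11 × 127
Prime factors: 11, 127
φ(1397) = 1397 × (1-1/11) × (1-1/127)
= 1397 × 10/11 × 126/127 = 1260

φ(1397) = 1260


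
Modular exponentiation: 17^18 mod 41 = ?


17^1 mod 41 = 17
17^2 mod 41 = 2
17^3 mod 41 = 34
17^4 mod 41 = 4
17^5 mod 41 = 27
17^6 mod 41 = 8
17^7 mod 41 = 13
17^8 mod 41 = 16
17^9 mod 41 = 26
17^10 mod 41 = 32
17^11 mod 41 = 11
17^12 mod 41 = 23
17^13 mod 41 = 22
17^14 mod 41 = 5
17^15 mod 41 = 3
17^16 mod 41 = 10
17^17 mod 41 = 6
17^18 mod 41 = 20


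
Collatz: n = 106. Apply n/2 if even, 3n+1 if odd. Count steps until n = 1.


106 → 53 → 160 → 80 → 40 → 20 → 10 → 5 → 16 → 8 → 4 → 2 → 1
Total steps = 12

12 steps


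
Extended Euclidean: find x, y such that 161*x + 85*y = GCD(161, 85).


Tabular extended Euclidean (each row: r = 161*s + 85*t):
r=161, s=1, t=0
r=85, s=0, t=1
q=1: r=76, s=1, t=-1   [161*(1) + 85*(-1) = 76]
q=1: r=9, s=-1, t=2   [161*(-1) + 85*(2) = 9]
q=8: r=4, s=9, t=-17   [161*(9) + 85*(-17) = 4]
q=2: r=1, s=-19, t=36   [161*(-19) + 85*(36) = 1]
q=4: r=0, s=85, t=-161   [161*(85) + 85*(-161) = 0]
GCD = 1; from the row with r=1: x=-19, y=36
Check: 161*(-19) + 85*(36) = -3059 + 3060 = 1

GCD = 1, x = -19, y = 36


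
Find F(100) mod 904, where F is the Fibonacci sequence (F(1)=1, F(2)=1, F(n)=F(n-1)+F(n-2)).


F(k) mod 904 for k=1..100:
1, 1, 2, 3, 5, 8, 13, 21, 34, 55, 89, 144, 233, 377, 610, 83, 693, 776, 565, 437, 98, 535, 633, 264, 897, 257, 250, 507, 757, 360, 213, 573, 786, 455, 337, 792, 225, 113, 338, 451, 789, 336, 221, 557, 778, 431, 305, 736, 137, 873, 106, 75, 181, 256, 437, 693, 226, 15, 241, 256, 497, 753, 346, 195, 541, 736, 373, 205, 578, 783, 457, 336, 793, 225, 114, 339, 453, 792, 341, 229, 570, 799, 465, 360, 825, 281, 202, 483, 685, 264, 45, 309, 354, 663, 113, 776, 889, 761, 746, 603
F(100) mod 904 = 603


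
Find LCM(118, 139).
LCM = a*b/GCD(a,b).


GCD(118, 139) = 1
LCM = 118*139/1 = 16402/1 = 16402

LCM = 16402


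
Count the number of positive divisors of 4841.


4841 = 47^1 × 103^1
d(4841) = (1+1) × (1+1) = 4

4 divisors


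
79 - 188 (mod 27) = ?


79 - 188 = -109
-109 mod 27 = 26


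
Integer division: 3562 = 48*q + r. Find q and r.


3562 = 48 * 74 + 10
Check: 3552 + 10 = 3562

q = 74, r = 10


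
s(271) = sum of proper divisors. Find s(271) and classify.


Proper divisors: 1
Sum = 1 = 1
1 < 271 → deficient

s(271) = 1 (deficient)


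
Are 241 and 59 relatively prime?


Euclidean algorithm:
241 = 4 * 59 + 5
59 = 11 * 5 + 4
5 = 1 * 4 + 1
4 = 4 * 1 + 0
GCD(241, 59) = 1

Yes, coprime (GCD = 1)


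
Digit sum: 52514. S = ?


5 + 2 + 5 + 1 + 4 = 17


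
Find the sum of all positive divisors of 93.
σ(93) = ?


Divisors of 93: 1, 3, 31, 93
Sum = 1 + 3 + 31 + 93 = 128

σ(93) = 128


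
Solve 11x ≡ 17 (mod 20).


GCD(11, 20) = 1, unique solution
a^(-1) mod 20 = 11
x = 11 * 17 mod 20 = 7

x ≡ 7 (mod 20)


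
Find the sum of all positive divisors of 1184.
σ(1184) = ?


Divisors of 1184: 1, 2, 4, 8, 16, 32, 37, 74, 148, 296, 592, 1184
Sum = 1 + 2 + 4 + 8 + 16 + 32 + 37 + 74 + 148 + 296 + 592 + 1184 = 2394

σ(1184) = 2394


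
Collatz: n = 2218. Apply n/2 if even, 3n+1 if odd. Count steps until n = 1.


2218 → 1109 → 3328 → 1664 → 832 → 416 → 208 → 104 → 52 → 26 → 13 → 40 → 20 → 10 → 5 → 16 → 8 → 4 → 2 → 1
Total steps = 19

19 steps


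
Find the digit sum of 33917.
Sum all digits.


3 + 3 + 9 + 1 + 7 = 23


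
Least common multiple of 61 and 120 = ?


GCD(61, 120) = 1
LCM = 61*120/1 = 7320/1 = 7320

LCM = 7320


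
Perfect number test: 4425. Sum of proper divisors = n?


Proper divisors of 4425: 1, 3, 5, 15, 25, 59, 75, 177, 295, 885, 1475
Sum = 1 + 3 + 5 + 15 + 25 + 59 + 75 + 177 + 295 + 885 + 1475 = 3015

No, 4425 is not perfect (3015 ≠ 4425)


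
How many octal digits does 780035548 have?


780035548 in base 8 = 5637462734
Number of digits = 10

10 digits (base 8)


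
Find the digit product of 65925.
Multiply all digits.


6 × 5 × 9 × 2 × 5 = 2700


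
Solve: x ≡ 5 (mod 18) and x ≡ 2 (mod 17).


M = 18*17 = 306
M1 = M/18 = 17, M2 = M/17 = 18
M1^(-1) mod 18 = 17, M2^(-1) mod 17 = 1
x = 5*17*17 + 2*18*1 = 1481
1481 mod 306 = 257
Check: 257 mod 18 = 5 ✓, 257 mod 17 = 2 ✓

x ≡ 257 (mod 306)


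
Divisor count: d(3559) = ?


3559 = 3559^1
d(3559) = (1+1) = 2

2 divisors


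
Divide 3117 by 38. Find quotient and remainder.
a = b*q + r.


3117 = 38 * 82 + 1
Check: 3116 + 1 = 3117

q = 82, r = 1


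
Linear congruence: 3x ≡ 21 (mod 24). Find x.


GCD(3, 24) = 3 divides 21
Divide: 1x ≡ 7 (mod 8)
x ≡ 7 (mod 8)


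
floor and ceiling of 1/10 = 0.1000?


1/10 = 0.1000
floor = 0
ceil = 1

floor = 0, ceil = 1


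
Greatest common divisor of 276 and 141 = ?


276 = 1 * 141 + 135
141 = 1 * 135 + 6
135 = 22 * 6 + 3
6 = 2 * 3 + 0
GCD = 3


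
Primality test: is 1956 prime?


1956 / 2 = 978 (exact division)
1956 is NOT prime.

No, 1956 is not prime


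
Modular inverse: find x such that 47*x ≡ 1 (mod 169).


Use the extended Euclidean algorithm on (169, 47); each row r = 169*s + 47*t:
r=169, s=1, t=0
r=47, s=0, t=1
q=3: r=28, s=1, t=-3   [169*(1) + 47*(-3) = 28]
q=1: r=19, s=-1, t=4   [169*(-1) + 47*(4) = 19]
q=1: r=9, s=2, t=-7   [169*(2) + 47*(-7) = 9]
q=2: r=1, s=-5, t=18   [169*(-5) + 47*(18) = 1]
q=9: r=0, s=47, t=-169   [169*(47) + 47*(-169) = 0]
GCD = 1 with t = 18, so 47*(18) ≡ 1 (mod 169)
Inverse = 18 mod 169 = 18
Check: 47 * 18 = 846 ≡ 1 (mod 169)

47^(-1) ≡ 18 (mod 169)


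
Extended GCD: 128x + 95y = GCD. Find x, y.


Tabular extended Euclidean (each row: r = 128*s + 95*t):
r=128, s=1, t=0
r=95, s=0, t=1
q=1: r=33, s=1, t=-1   [128*(1) + 95*(-1) = 33]
q=2: r=29, s=-2, t=3   [128*(-2) + 95*(3) = 29]
q=1: r=4, s=3, t=-4   [128*(3) + 95*(-4) = 4]
q=7: r=1, s=-23, t=31   [128*(-23) + 95*(31) = 1]
q=4: r=0, s=95, t=-128   [128*(95) + 95*(-128) = 0]
GCD = 1; from the row with r=1: x=-23, y=31
Check: 128*(-23) + 95*(31) = -2944 + 2945 = 1

GCD = 1, x = -23, y = 31


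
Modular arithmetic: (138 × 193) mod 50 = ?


138 × 193 = 26634
26634 mod 50 = 34


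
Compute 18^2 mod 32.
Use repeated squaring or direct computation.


18^1 mod 32 = 18
18^2 mod 32 = 4


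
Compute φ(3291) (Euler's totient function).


3291 = 3 × 1097
Prime factors: 3, 1097
φ(3291) = 3291 × (1-1/3) × (1-1/1097)
= 3291 × 2/3 × 1096/1097 = 2192

φ(3291) = 2192


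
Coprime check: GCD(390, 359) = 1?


Euclidean algorithm:
390 = 1 * 359 + 31
359 = 11 * 31 + 18
31 = 1 * 18 + 13
18 = 1 * 13 + 5
13 = 2 * 5 + 3
5 = 1 * 3 + 2
3 = 1 * 2 + 1
2 = 2 * 1 + 0
GCD(390, 359) = 1

Yes, coprime (GCD = 1)


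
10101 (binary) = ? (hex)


10101 (base 2) = 21 (decimal)
21 (decimal) = 15 (base 16)


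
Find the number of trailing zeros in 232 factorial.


floor(232/5) = 46
floor(232/25) = 9
floor(232/125) = 1
Total = 56

56 trailing zeros


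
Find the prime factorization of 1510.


1510 / 2 = 755
755 / 5 = 151
151 / 151 = 1
1510 = 2 × 5 × 151


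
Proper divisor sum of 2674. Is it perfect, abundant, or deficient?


Proper divisors: 1, 2, 7, 14, 191, 382, 1337
Sum = 1 + 2 + 7 + 14 + 191 + 382 + 1337 = 1934
1934 < 2674 → deficient

s(2674) = 1934 (deficient)


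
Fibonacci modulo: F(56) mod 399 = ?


F(k) mod 399 for k=1..56:
1, 1, 2, 3, 5, 8, 13, 21, 34, 55, 89, 144, 233, 377, 211, 189, 1, 190, 191, 381, 173, 155, 328, 84, 13, 97, 110, 207, 317, 125, 43, 168, 211, 379, 191, 171, 362, 134, 97, 231, 328, 160, 89, 249, 338, 188, 127, 315, 43, 358, 2, 360, 362, 323, 286, 210
F(56) mod 399 = 210


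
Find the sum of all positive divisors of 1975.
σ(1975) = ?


Divisors of 1975: 1, 5, 25, 79, 395, 1975
Sum = 1 + 5 + 25 + 79 + 395 + 1975 = 2480

σ(1975) = 2480


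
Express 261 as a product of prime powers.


261 / 3 = 87
87 / 3 = 29
29 / 29 = 1
261 = 3^2 × 29


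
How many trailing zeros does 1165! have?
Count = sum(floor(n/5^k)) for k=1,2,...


floor(1165/5) = 233
floor(1165/25) = 46
floor(1165/125) = 9
floor(1165/625) = 1
Total = 289

289 trailing zeros


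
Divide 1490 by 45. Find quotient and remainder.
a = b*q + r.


1490 = 45 * 33 + 5
Check: 1485 + 5 = 1490

q = 33, r = 5


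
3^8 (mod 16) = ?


3^1 mod 16 = 3
3^2 mod 16 = 9
3^3 mod 16 = 11
3^4 mod 16 = 1
3^5 mod 16 = 3
3^6 mod 16 = 9
3^7 mod 16 = 11
3^8 mod 16 = 1


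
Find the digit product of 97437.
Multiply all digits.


9 × 7 × 4 × 3 × 7 = 5292


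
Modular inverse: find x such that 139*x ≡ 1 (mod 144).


Use the extended Euclidean algorithm on (144, 139); each row r = 144*s + 139*t:
r=144, s=1, t=0
r=139, s=0, t=1
q=1: r=5, s=1, t=-1   [144*(1) + 139*(-1) = 5]
q=27: r=4, s=-27, t=28   [144*(-27) + 139*(28) = 4]
q=1: r=1, s=28, t=-29   [144*(28) + 139*(-29) = 1]
q=4: r=0, s=-139, t=144   [144*(-139) + 139*(144) = 0]
GCD = 1 with t = -29, so 139*(-29) ≡ 1 (mod 144)
Inverse = -29 mod 144 = 115
Check: 139 * 115 = 15985 ≡ 1 (mod 144)

139^(-1) ≡ 115 (mod 144)


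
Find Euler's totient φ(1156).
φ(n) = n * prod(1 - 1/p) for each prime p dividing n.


1156 = 2^2 × 17^2
Prime factors: 2, 17
φ(1156) = 1156 × (1-1/2) × (1-1/17)
= 1156 × 1/2 × 16/17 = 544

φ(1156) = 544


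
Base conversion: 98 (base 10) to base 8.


98 (base 10) = 98 (decimal)
98 (decimal) = 142 (base 8)


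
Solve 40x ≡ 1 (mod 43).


GCD(40, 43) = 1, unique solution
a^(-1) mod 43 = 14
x = 14 * 1 mod 43 = 14

x ≡ 14 (mod 43)


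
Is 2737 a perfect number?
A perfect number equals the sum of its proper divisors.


Proper divisors of 2737: 1, 7, 17, 23, 119, 161, 391
Sum = 1 + 7 + 17 + 23 + 119 + 161 + 391 = 719

No, 2737 is not perfect (719 ≠ 2737)


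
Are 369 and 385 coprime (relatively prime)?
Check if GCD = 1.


Euclidean algorithm:
385 = 1 * 369 + 16
369 = 23 * 16 + 1
16 = 16 * 1 + 0
GCD(369, 385) = 1

Yes, coprime (GCD = 1)


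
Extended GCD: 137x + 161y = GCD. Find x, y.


Tabular extended Euclidean (each row: r = 137*s + 161*t):
r=137, s=1, t=0
r=161, s=0, t=1
q=0: r=137, s=1, t=0   [137*(1) + 161*(0) = 137]
q=1: r=24, s=-1, t=1   [137*(-1) + 161*(1) = 24]
q=5: r=17, s=6, t=-5   [137*(6) + 161*(-5) = 17]
q=1: r=7, s=-7, t=6   [137*(-7) + 161*(6) = 7]
q=2: r=3, s=20, t=-17   [137*(20) + 161*(-17) = 3]
q=2: r=1, s=-47, t=40   [137*(-47) + 161*(40) = 1]
q=3: r=0, s=161, t=-137   [137*(161) + 161*(-137) = 0]
GCD = 1; from the row with r=1: x=-47, y=40
Check: 137*(-47) + 161*(40) = -6439 + 6440 = 1

GCD = 1, x = -47, y = 40


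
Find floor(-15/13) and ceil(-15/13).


-15/13 = -1.1538
floor = -2
ceil = -1

floor = -2, ceil = -1


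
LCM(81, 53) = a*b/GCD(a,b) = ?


GCD(81, 53) = 1
LCM = 81*53/1 = 4293/1 = 4293

LCM = 4293


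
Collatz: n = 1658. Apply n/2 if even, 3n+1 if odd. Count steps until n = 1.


1658 → 829 → 2488 → 1244 → 622 → 311 → 934 → 467 → 1402 → 701 → 2104 → 1052 → 526 → 263 → 790 → 395 → 1186 → 593 → 1780 → 890 → 445 → 1336 → 668 → 334 → 167 → 502 → 251 → 754 → 377 → 1132 → 566 → 283 → 850 → 425 → 1276 → 638 → 319 → 958 → 479 → 1438 → 719 → 2158 → 1079 → 3238 → 1619 → 4858 → 2429 → 7288 → 3644 → 1822 → 911 → 2734 → 1367 → 4102 → 2051 → 6154 → 3077 → 9232 → 4616 → 2308 → 1154 → 577 → 1732 → 866 → 433 → 1300 → 650 → 325 → 976 → 488 → 244 → 122 → 61 → 184 → 92 → 46 → 23 → 70 → 35 → 106 → 53 → 160 → 80 → 40 → 20 → 10 → 5 → 16 → 8 → 4 → 2 → 1
Total steps = 91

91 steps


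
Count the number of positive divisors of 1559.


1559 = 1559^1
d(1559) = (1+1) = 2

2 divisors


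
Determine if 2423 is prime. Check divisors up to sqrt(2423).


Check divisors up to sqrt(2423) = 49.2240
No divisors found.
2423 is prime.

Yes, 2423 is prime


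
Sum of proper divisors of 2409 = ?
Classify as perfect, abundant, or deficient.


Proper divisors: 1, 3, 11, 33, 73, 219, 803
Sum = 1 + 3 + 11 + 33 + 73 + 219 + 803 = 1143
1143 < 2409 → deficient

s(2409) = 1143 (deficient)


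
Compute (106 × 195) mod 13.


106 × 195 = 20670
20670 mod 13 = 0


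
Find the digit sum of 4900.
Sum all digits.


4 + 9 + 0 + 0 = 13


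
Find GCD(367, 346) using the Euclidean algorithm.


367 = 1 * 346 + 21
346 = 16 * 21 + 10
21 = 2 * 10 + 1
10 = 10 * 1 + 0
GCD = 1


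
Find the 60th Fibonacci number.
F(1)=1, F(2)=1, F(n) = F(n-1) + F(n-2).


Sequence: 1, 1, 2, 3, 5, 8, 13, 21, 34, 55, 89, 144, 233, 377, 610, 987, 1597, 2584, 4181, 6765, 10946, 17711, 28657, 46368, 75025, 121393, 196418, 317811, 514229, 832040, 1346269, 2178309, 3524578, 5702887, 9227465, 14930352, 24157817, 39088169, 63245986, 102334155, 165580141, 267914296, 433494437, 701408733, 1134903170, 1836311903, 2971215073, 4807526976, 7778742049, 12586269025, 20365011074, 32951280099, 53316291173, 86267571272, 139583862445, 225851433717, 365435296162, 591286729879, 956722026041, 1548008755920
F(60) = 1548008755920


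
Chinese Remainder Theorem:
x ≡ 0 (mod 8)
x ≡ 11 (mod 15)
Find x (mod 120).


M = 8*15 = 120
M1 = M/8 = 15, M2 = M/15 = 8
M1^(-1) mod 8 = 7, M2^(-1) mod 15 = 2
x = 0*15*7 + 11*8*2 = 176
176 mod 120 = 56
Check: 56 mod 8 = 0 ✓, 56 mod 15 = 11 ✓

x ≡ 56 (mod 120)


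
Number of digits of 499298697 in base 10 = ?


499298697 has 9 digits in base 10
floor(log10(499298697)) + 1 = floor(8.6984) + 1 = 9

9 digits (base 10)


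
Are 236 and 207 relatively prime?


Euclidean algorithm:
236 = 1 * 207 + 29
207 = 7 * 29 + 4
29 = 7 * 4 + 1
4 = 4 * 1 + 0
GCD(236, 207) = 1

Yes, coprime (GCD = 1)


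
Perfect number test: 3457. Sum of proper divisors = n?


Proper divisors of 3457: 1
Sum = 1 = 1

No, 3457 is not perfect (1 ≠ 3457)


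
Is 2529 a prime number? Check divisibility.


2529 / 3 = 843 (exact division)
2529 is NOT prime.

No, 2529 is not prime


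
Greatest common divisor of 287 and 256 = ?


287 = 1 * 256 + 31
256 = 8 * 31 + 8
31 = 3 * 8 + 7
8 = 1 * 7 + 1
7 = 7 * 1 + 0
GCD = 1


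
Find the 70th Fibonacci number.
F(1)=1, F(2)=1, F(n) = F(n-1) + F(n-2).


Sequence: 1, 1, 2, 3, 5, 8, 13, 21, 34, 55, 89, 144, 233, 377, 610, 987, 1597, 2584, 4181, 6765, 10946, 17711, 28657, 46368, 75025, 121393, 196418, 317811, 514229, 832040, 1346269, 2178309, 3524578, 5702887, 9227465, 14930352, 24157817, 39088169, 63245986, 102334155, 165580141, 267914296, 433494437, 701408733, 1134903170, 1836311903, 2971215073, 4807526976, 7778742049, 12586269025, 20365011074, 32951280099, 53316291173, 86267571272, 139583862445, 225851433717, 365435296162, 591286729879, 956722026041, 1548008755920, 2504730781961, 4052739537881, 6557470319842, 10610209857723, 17167680177565, 27777890035288, 44945570212853, 72723460248141, 117669030460994, 190392490709135
F(70) = 190392490709135


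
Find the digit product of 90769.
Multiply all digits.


9 × 0 × 7 × 6 × 9 = 0


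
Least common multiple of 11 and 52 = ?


GCD(11, 52) = 1
LCM = 11*52/1 = 572/1 = 572

LCM = 572


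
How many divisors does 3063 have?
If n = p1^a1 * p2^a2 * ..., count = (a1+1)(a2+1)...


3063 = 3^1 × 1021^1
d(3063) = (1+1) × (1+1) = 4

4 divisors


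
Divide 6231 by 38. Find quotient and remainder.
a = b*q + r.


6231 = 38 * 163 + 37
Check: 6194 + 37 = 6231

q = 163, r = 37


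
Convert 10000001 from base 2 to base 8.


10000001 (base 2) = 129 (decimal)
129 (decimal) = 201 (base 8)


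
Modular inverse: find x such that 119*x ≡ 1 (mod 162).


Use the extended Euclidean algorithm on (162, 119); each row r = 162*s + 119*t:
r=162, s=1, t=0
r=119, s=0, t=1
q=1: r=43, s=1, t=-1   [162*(1) + 119*(-1) = 43]
q=2: r=33, s=-2, t=3   [162*(-2) + 119*(3) = 33]
q=1: r=10, s=3, t=-4   [162*(3) + 119*(-4) = 10]
q=3: r=3, s=-11, t=15   [162*(-11) + 119*(15) = 3]
q=3: r=1, s=36, t=-49   [162*(36) + 119*(-49) = 1]
q=3: r=0, s=-119, t=162   [162*(-119) + 119*(162) = 0]
GCD = 1 with t = -49, so 119*(-49) ≡ 1 (mod 162)
Inverse = -49 mod 162 = 113
Check: 119 * 113 = 13447 ≡ 1 (mod 162)

119^(-1) ≡ 113 (mod 162)


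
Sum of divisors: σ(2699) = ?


Divisors of 2699: 1, 2699
Sum = 1 + 2699 = 2700

σ(2699) = 2700


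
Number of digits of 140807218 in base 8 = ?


140807218 in base 8 = 1031106062
Number of digits = 10

10 digits (base 8)


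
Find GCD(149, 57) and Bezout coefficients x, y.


Tabular extended Euclidean (each row: r = 149*s + 57*t):
r=149, s=1, t=0
r=57, s=0, t=1
q=2: r=35, s=1, t=-2   [149*(1) + 57*(-2) = 35]
q=1: r=22, s=-1, t=3   [149*(-1) + 57*(3) = 22]
q=1: r=13, s=2, t=-5   [149*(2) + 57*(-5) = 13]
q=1: r=9, s=-3, t=8   [149*(-3) + 57*(8) = 9]
q=1: r=4, s=5, t=-13   [149*(5) + 57*(-13) = 4]
q=2: r=1, s=-13, t=34   [149*(-13) + 57*(34) = 1]
q=4: r=0, s=57, t=-149   [149*(57) + 57*(-149) = 0]
GCD = 1; from the row with r=1: x=-13, y=34
Check: 149*(-13) + 57*(34) = -1937 + 1938 = 1

GCD = 1, x = -13, y = 34


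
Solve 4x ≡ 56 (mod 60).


GCD(4, 60) = 4 divides 56
Divide: 1x ≡ 14 (mod 15)
x ≡ 14 (mod 15)


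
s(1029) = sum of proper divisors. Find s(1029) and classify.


Proper divisors: 1, 3, 7, 21, 49, 147, 343
Sum = 1 + 3 + 7 + 21 + 49 + 147 + 343 = 571
571 < 1029 → deficient

s(1029) = 571 (deficient)


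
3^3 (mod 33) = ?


3^1 mod 33 = 3
3^2 mod 33 = 9
3^3 mod 33 = 27


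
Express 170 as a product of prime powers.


170 / 2 = 85
85 / 5 = 17
17 / 17 = 1
170 = 2 × 5 × 17


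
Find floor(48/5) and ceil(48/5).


48/5 = 9.6000
floor = 9
ceil = 10

floor = 9, ceil = 10


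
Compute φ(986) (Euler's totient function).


986 = 2 × 17 × 29
Prime factors: 2, 17, 29
φ(986) = 986 × (1-1/2) × (1-1/17) × (1-1/29)
= 986 × 1/2 × 16/17 × 28/29 = 448

φ(986) = 448


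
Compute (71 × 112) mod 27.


71 × 112 = 7952
7952 mod 27 = 14


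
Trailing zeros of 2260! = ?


floor(2260/5) = 452
floor(2260/25) = 90
floor(2260/125) = 18
floor(2260/625) = 3
Total = 563

563 trailing zeros


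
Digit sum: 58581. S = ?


5 + 8 + 5 + 8 + 1 = 27


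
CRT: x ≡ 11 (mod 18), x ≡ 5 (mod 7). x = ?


M = 18*7 = 126
M1 = M/18 = 7, M2 = M/7 = 18
M1^(-1) mod 18 = 13, M2^(-1) mod 7 = 2
x = 11*7*13 + 5*18*2 = 1181
1181 mod 126 = 47
Check: 47 mod 18 = 11 ✓, 47 mod 7 = 5 ✓

x ≡ 47 (mod 126)


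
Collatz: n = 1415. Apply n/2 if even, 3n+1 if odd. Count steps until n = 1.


1415 → 4246 → 2123 → 6370 → 3185 → 9556 → 4778 → 2389 → 7168 → 3584 → 1792 → 896 → 448 → 224 → 112 → 56 → 28 → 14 → 7 → 22 → 11 → 34 → 17 → 52 → 26 → 13 → 40 → 20 → 10 → 5 → 16 → 8 → 4 → 2 → 1
Total steps = 34

34 steps


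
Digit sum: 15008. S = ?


1 + 5 + 0 + 0 + 8 = 14


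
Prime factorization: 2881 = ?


2881 / 43 = 67
67 / 67 = 1
2881 = 43 × 67


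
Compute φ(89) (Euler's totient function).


89 = 89
Prime factors: 89
φ(89) = 89 × (1-1/89)
= 89 × 88/89 = 88

φ(89) = 88


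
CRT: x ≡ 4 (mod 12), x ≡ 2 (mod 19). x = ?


M = 12*19 = 228
M1 = M/12 = 19, M2 = M/19 = 12
M1^(-1) mod 12 = 7, M2^(-1) mod 19 = 8
x = 4*19*7 + 2*12*8 = 724
724 mod 228 = 40
Check: 40 mod 12 = 4 ✓, 40 mod 19 = 2 ✓

x ≡ 40 (mod 228)


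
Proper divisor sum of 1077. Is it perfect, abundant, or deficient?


Proper divisors: 1, 3, 359
Sum = 1 + 3 + 359 = 363
363 < 1077 → deficient

s(1077) = 363 (deficient)


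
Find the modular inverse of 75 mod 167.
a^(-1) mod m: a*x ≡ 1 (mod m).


Use the extended Euclidean algorithm on (167, 75); each row r = 167*s + 75*t:
r=167, s=1, t=0
r=75, s=0, t=1
q=2: r=17, s=1, t=-2   [167*(1) + 75*(-2) = 17]
q=4: r=7, s=-4, t=9   [167*(-4) + 75*(9) = 7]
q=2: r=3, s=9, t=-20   [167*(9) + 75*(-20) = 3]
q=2: r=1, s=-22, t=49   [167*(-22) + 75*(49) = 1]
q=3: r=0, s=75, t=-167   [167*(75) + 75*(-167) = 0]
GCD = 1 with t = 49, so 75*(49) ≡ 1 (mod 167)
Inverse = 49 mod 167 = 49
Check: 75 * 49 = 3675 ≡ 1 (mod 167)

75^(-1) ≡ 49 (mod 167)


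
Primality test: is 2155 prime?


2155 / 5 = 431 (exact division)
2155 is NOT prime.

No, 2155 is not prime


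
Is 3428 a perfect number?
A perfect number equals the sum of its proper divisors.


Proper divisors of 3428: 1, 2, 4, 857, 1714
Sum = 1 + 2 + 4 + 857 + 1714 = 2578

No, 3428 is not perfect (2578 ≠ 3428)


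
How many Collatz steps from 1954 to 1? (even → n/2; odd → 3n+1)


1954 → 977 → 2932 → 1466 → 733 → 2200 → 1100 → 550 → 275 → 826 → 413 → 1240 → 620 → 310 → 155 → 466 → 233 → 700 → 350 → 175 → 526 → 263 → 790 → 395 → 1186 → 593 → 1780 → 890 → 445 → 1336 → 668 → 334 → 167 → 502 → 251 → 754 → 377 → 1132 → 566 → 283 → 850 → 425 → 1276 → 638 → 319 → 958 → 479 → 1438 → 719 → 2158 → 1079 → 3238 → 1619 → 4858 → 2429 → 7288 → 3644 → 1822 → 911 → 2734 → 1367 → 4102 → 2051 → 6154 → 3077 → 9232 → 4616 → 2308 → 1154 → 577 → 1732 → 866 → 433 → 1300 → 650 → 325 → 976 → 488 → 244 → 122 → 61 → 184 → 92 → 46 → 23 → 70 → 35 → 106 → 53 → 160 → 80 → 40 → 20 → 10 → 5 → 16 → 8 → 4 → 2 → 1
Total steps = 99

99 steps


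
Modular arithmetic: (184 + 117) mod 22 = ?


184 + 117 = 301
301 mod 22 = 15


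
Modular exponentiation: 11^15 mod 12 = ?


11^1 mod 12 = 11
11^2 mod 12 = 1
11^3 mod 12 = 11
11^4 mod 12 = 1
11^5 mod 12 = 11
11^6 mod 12 = 1
11^7 mod 12 = 11
11^8 mod 12 = 1
11^9 mod 12 = 11
11^10 mod 12 = 1
11^11 mod 12 = 11
11^12 mod 12 = 1
11^13 mod 12 = 11
11^14 mod 12 = 1
11^15 mod 12 = 11


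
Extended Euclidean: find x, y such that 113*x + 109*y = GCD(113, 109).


Tabular extended Euclidean (each row: r = 113*s + 109*t):
r=113, s=1, t=0
r=109, s=0, t=1
q=1: r=4, s=1, t=-1   [113*(1) + 109*(-1) = 4]
q=27: r=1, s=-27, t=28   [113*(-27) + 109*(28) = 1]
q=4: r=0, s=109, t=-113   [113*(109) + 109*(-113) = 0]
GCD = 1; from the row with r=1: x=-27, y=28
Check: 113*(-27) + 109*(28) = -3051 + 3052 = 1

GCD = 1, x = -27, y = 28


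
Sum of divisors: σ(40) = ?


Divisors of 40: 1, 2, 4, 5, 8, 10, 20, 40
Sum = 1 + 2 + 4 + 5 + 8 + 10 + 20 + 40 = 90

σ(40) = 90


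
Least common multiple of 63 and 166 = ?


GCD(63, 166) = 1
LCM = 63*166/1 = 10458/1 = 10458

LCM = 10458


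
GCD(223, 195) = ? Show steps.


223 = 1 * 195 + 28
195 = 6 * 28 + 27
28 = 1 * 27 + 1
27 = 27 * 1 + 0
GCD = 1


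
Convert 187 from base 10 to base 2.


187 (base 10) = 187 (decimal)
187 (decimal) = 10111011 (base 2)


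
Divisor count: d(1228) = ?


1228 = 2^2 × 307^1
d(1228) = (2+1) × (1+1) = 6

6 divisors


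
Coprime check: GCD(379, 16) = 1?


Euclidean algorithm:
379 = 23 * 16 + 11
16 = 1 * 11 + 5
11 = 2 * 5 + 1
5 = 5 * 1 + 0
GCD(379, 16) = 1

Yes, coprime (GCD = 1)


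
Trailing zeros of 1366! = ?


floor(1366/5) = 273
floor(1366/25) = 54
floor(1366/125) = 10
floor(1366/625) = 2
Total = 339

339 trailing zeros


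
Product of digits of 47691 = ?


4 × 7 × 6 × 9 × 1 = 1512


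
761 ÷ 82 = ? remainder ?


761 = 82 * 9 + 23
Check: 738 + 23 = 761

q = 9, r = 23


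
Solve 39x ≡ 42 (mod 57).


GCD(39, 57) = 3 divides 42
Divide: 13x ≡ 14 (mod 19)
x ≡ 4 (mod 19)


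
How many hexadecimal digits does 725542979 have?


725542979 in base 16 = 2B3EE843
Number of digits = 8

8 digits (base 16)


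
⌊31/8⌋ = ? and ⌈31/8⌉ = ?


31/8 = 3.8750
floor = 3
ceil = 4

floor = 3, ceil = 4


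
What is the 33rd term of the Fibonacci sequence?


Sequence: 1, 1, 2, 3, 5, 8, 13, 21, 34, 55, 89, 144, 233, 377, 610, 987, 1597, 2584, 4181, 6765, 10946, 17711, 28657, 46368, 75025, 121393, 196418, 317811, 514229, 832040, 1346269, 2178309, 3524578
F(33) = 3524578


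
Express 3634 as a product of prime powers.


3634 / 2 = 1817
1817 / 23 = 79
79 / 79 = 1
3634 = 2 × 23 × 79


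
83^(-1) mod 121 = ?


Use the extended Euclidean algorithm on (121, 83); each row r = 121*s + 83*t:
r=121, s=1, t=0
r=83, s=0, t=1
q=1: r=38, s=1, t=-1   [121*(1) + 83*(-1) = 38]
q=2: r=7, s=-2, t=3   [121*(-2) + 83*(3) = 7]
q=5: r=3, s=11, t=-16   [121*(11) + 83*(-16) = 3]
q=2: r=1, s=-24, t=35   [121*(-24) + 83*(35) = 1]
q=3: r=0, s=83, t=-121   [121*(83) + 83*(-121) = 0]
GCD = 1 with t = 35, so 83*(35) ≡ 1 (mod 121)
Inverse = 35 mod 121 = 35
Check: 83 * 35 = 2905 ≡ 1 (mod 121)

83^(-1) ≡ 35 (mod 121)


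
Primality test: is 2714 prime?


2714 / 2 = 1357 (exact division)
2714 is NOT prime.

No, 2714 is not prime


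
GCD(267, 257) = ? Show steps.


267 = 1 * 257 + 10
257 = 25 * 10 + 7
10 = 1 * 7 + 3
7 = 2 * 3 + 1
3 = 3 * 1 + 0
GCD = 1


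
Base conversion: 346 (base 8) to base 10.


346 (base 8) = 230 (decimal)
230 (decimal) = 230 (base 10)


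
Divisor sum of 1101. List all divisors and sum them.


Divisors of 1101: 1, 3, 367, 1101
Sum = 1 + 3 + 367 + 1101 = 1472

σ(1101) = 1472


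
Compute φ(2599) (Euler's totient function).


2599 = 23 × 113
Prime factors: 23, 113
φ(2599) = 2599 × (1-1/23) × (1-1/113)
= 2599 × 22/23 × 112/113 = 2464

φ(2599) = 2464


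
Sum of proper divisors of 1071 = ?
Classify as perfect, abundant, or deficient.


Proper divisors: 1, 3, 7, 9, 17, 21, 51, 63, 119, 153, 357
Sum = 1 + 3 + 7 + 9 + 17 + 21 + 51 + 63 + 119 + 153 + 357 = 801
801 < 1071 → deficient

s(1071) = 801 (deficient)


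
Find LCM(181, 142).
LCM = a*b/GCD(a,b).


GCD(181, 142) = 1
LCM = 181*142/1 = 25702/1 = 25702

LCM = 25702


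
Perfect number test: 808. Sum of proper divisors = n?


Proper divisors of 808: 1, 2, 4, 8, 101, 202, 404
Sum = 1 + 2 + 4 + 8 + 101 + 202 + 404 = 722

No, 808 is not perfect (722 ≠ 808)


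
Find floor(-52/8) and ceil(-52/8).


-52/8 = -6.5000
floor = -7
ceil = -6

floor = -7, ceil = -6


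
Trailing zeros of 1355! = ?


floor(1355/5) = 271
floor(1355/25) = 54
floor(1355/125) = 10
floor(1355/625) = 2
Total = 337

337 trailing zeros


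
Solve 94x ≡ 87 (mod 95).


GCD(94, 95) = 1, unique solution
a^(-1) mod 95 = 94
x = 94 * 87 mod 95 = 8

x ≡ 8 (mod 95)


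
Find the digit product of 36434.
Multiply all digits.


3 × 6 × 4 × 3 × 4 = 864


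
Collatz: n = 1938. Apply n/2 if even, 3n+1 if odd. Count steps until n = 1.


1938 → 969 → 2908 → 1454 → 727 → 2182 → 1091 → 3274 → 1637 → 4912 → 2456 → 1228 → 614 → 307 → 922 → 461 → 1384 → 692 → 346 → 173 → 520 → 260 → 130 → 65 → 196 → 98 → 49 → 148 → 74 → 37 → 112 → 56 → 28 → 14 → 7 → 22 → 11 → 34 → 17 → 52 → 26 → 13 → 40 → 20 → 10 → 5 → 16 → 8 → 4 → 2 → 1
Total steps = 50

50 steps


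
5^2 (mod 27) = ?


5^1 mod 27 = 5
5^2 mod 27 = 25


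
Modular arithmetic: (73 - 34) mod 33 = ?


73 - 34 = 39
39 mod 33 = 6


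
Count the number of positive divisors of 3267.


3267 = 3^3 × 11^2
d(3267) = (3+1) × (2+1) = 12

12 divisors


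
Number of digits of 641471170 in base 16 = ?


641471170 in base 16 = 263C12C2
Number of digits = 8

8 digits (base 16)


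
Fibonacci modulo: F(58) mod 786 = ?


F(k) mod 786 for k=1..58:
1, 1, 2, 3, 5, 8, 13, 21, 34, 55, 89, 144, 233, 377, 610, 201, 25, 226, 251, 477, 728, 419, 361, 780, 355, 349, 704, 267, 185, 452, 637, 303, 154, 457, 611, 282, 107, 389, 496, 99, 595, 694, 503, 411, 128, 539, 667, 420, 301, 721, 236, 171, 407, 578, 199, 777, 190, 181
F(58) mod 786 = 181


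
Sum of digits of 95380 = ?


9 + 5 + 3 + 8 + 0 = 25


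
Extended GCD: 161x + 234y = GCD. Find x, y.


Tabular extended Euclidean (each row: r = 161*s + 234*t):
r=161, s=1, t=0
r=234, s=0, t=1
q=0: r=161, s=1, t=0   [161*(1) + 234*(0) = 161]
q=1: r=73, s=-1, t=1   [161*(-1) + 234*(1) = 73]
q=2: r=15, s=3, t=-2   [161*(3) + 234*(-2) = 15]
q=4: r=13, s=-13, t=9   [161*(-13) + 234*(9) = 13]
q=1: r=2, s=16, t=-11   [161*(16) + 234*(-11) = 2]
q=6: r=1, s=-109, t=75   [161*(-109) + 234*(75) = 1]
q=2: r=0, s=234, t=-161   [161*(234) + 234*(-161) = 0]
GCD = 1; from the row with r=1: x=-109, y=75
Check: 161*(-109) + 234*(75) = -17549 + 17550 = 1

GCD = 1, x = -109, y = 75


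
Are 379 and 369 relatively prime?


Euclidean algorithm:
379 = 1 * 369 + 10
369 = 36 * 10 + 9
10 = 1 * 9 + 1
9 = 9 * 1 + 0
GCD(379, 369) = 1

Yes, coprime (GCD = 1)


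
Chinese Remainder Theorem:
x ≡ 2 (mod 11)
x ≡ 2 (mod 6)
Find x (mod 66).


M = 11*6 = 66
M1 = M/11 = 6, M2 = M/6 = 11
M1^(-1) mod 11 = 2, M2^(-1) mod 6 = 5
x = 2*6*2 + 2*11*5 = 134
134 mod 66 = 2
Check: 2 mod 11 = 2 ✓, 2 mod 6 = 2 ✓

x ≡ 2 (mod 66)


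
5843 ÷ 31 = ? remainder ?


5843 = 31 * 188 + 15
Check: 5828 + 15 = 5843

q = 188, r = 15


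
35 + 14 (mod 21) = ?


35 + 14 = 49
49 mod 21 = 7


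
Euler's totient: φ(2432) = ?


2432 = 2^7 × 19
Prime factors: 2, 19
φ(2432) = 2432 × (1-1/2) × (1-1/19)
= 2432 × 1/2 × 18/19 = 1152

φ(2432) = 1152


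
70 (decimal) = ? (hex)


70 (base 10) = 70 (decimal)
70 (decimal) = 46 (base 16)


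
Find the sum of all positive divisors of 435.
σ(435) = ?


Divisors of 435: 1, 3, 5, 15, 29, 87, 145, 435
Sum = 1 + 3 + 5 + 15 + 29 + 87 + 145 + 435 = 720

σ(435) = 720


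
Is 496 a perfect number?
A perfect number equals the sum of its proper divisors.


Proper divisors of 496: 1, 2, 4, 8, 16, 31, 62, 124, 248
Sum = 1 + 2 + 4 + 8 + 16 + 31 + 62 + 124 + 248 = 496

Yes, 496 is perfect (496 = 496)


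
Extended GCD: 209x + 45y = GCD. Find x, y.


Tabular extended Euclidean (each row: r = 209*s + 45*t):
r=209, s=1, t=0
r=45, s=0, t=1
q=4: r=29, s=1, t=-4   [209*(1) + 45*(-4) = 29]
q=1: r=16, s=-1, t=5   [209*(-1) + 45*(5) = 16]
q=1: r=13, s=2, t=-9   [209*(2) + 45*(-9) = 13]
q=1: r=3, s=-3, t=14   [209*(-3) + 45*(14) = 3]
q=4: r=1, s=14, t=-65   [209*(14) + 45*(-65) = 1]
q=3: r=0, s=-45, t=209   [209*(-45) + 45*(209) = 0]
GCD = 1; from the row with r=1: x=14, y=-65
Check: 209*(14) + 45*(-65) = 2926 - 2925 = 1

GCD = 1, x = 14, y = -65


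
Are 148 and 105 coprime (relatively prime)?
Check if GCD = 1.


Euclidean algorithm:
148 = 1 * 105 + 43
105 = 2 * 43 + 19
43 = 2 * 19 + 5
19 = 3 * 5 + 4
5 = 1 * 4 + 1
4 = 4 * 1 + 0
GCD(148, 105) = 1

Yes, coprime (GCD = 1)


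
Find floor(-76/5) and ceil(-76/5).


-76/5 = -15.2000
floor = -16
ceil = -15

floor = -16, ceil = -15


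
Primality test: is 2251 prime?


Check divisors up to sqrt(2251) = 47.4447
No divisors found.
2251 is prime.

Yes, 2251 is prime


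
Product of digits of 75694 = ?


7 × 5 × 6 × 9 × 4 = 7560


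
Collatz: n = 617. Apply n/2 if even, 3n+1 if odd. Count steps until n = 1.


617 → 1852 → 926 → 463 → 1390 → 695 → 2086 → 1043 → 3130 → 1565 → 4696 → 2348 → 1174 → 587 → 1762 → 881 → 2644 → 1322 → 661 → 1984 → 992 → 496 → 248 → 124 → 62 → 31 → 94 → 47 → 142 → 71 → 214 → 107 → 322 → 161 → 484 → 242 → 121 → 364 → 182 → 91 → 274 → 137 → 412 → 206 → 103 → 310 → 155 → 466 → 233 → 700 → 350 → 175 → 526 → 263 → 790 → 395 → 1186 → 593 → 1780 → 890 → 445 → 1336 → 668 → 334 → 167 → 502 → 251 → 754 → 377 → 1132 → 566 → 283 → 850 → 425 → 1276 → 638 → 319 → 958 → 479 → 1438 → 719 → 2158 → 1079 → 3238 → 1619 → 4858 → 2429 → 7288 → 3644 → 1822 → 911 → 2734 → 1367 → 4102 → 2051 → 6154 → 3077 → 9232 → 4616 → 2308 → 1154 → 577 → 1732 → 866 → 433 → 1300 → 650 → 325 → 976 → 488 → 244 → 122 → 61 → 184 → 92 → 46 → 23 → 70 → 35 → 106 → 53 → 160 → 80 → 40 → 20 → 10 → 5 → 16 → 8 → 4 → 2 → 1
Total steps = 131

131 steps


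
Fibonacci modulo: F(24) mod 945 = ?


F(k) mod 945 for k=1..24:
1, 1, 2, 3, 5, 8, 13, 21, 34, 55, 89, 144, 233, 377, 610, 42, 652, 694, 401, 150, 551, 701, 307, 63
F(24) mod 945 = 63


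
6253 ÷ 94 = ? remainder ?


6253 = 94 * 66 + 49
Check: 6204 + 49 = 6253

q = 66, r = 49


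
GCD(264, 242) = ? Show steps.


264 = 1 * 242 + 22
242 = 11 * 22 + 0
GCD = 22


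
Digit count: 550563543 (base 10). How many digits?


550563543 has 9 digits in base 10
floor(log10(550563543)) + 1 = floor(8.7408) + 1 = 9

9 digits (base 10)


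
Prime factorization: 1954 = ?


1954 / 2 = 977
977 / 977 = 1
1954 = 2 × 977


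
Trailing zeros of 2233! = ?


floor(2233/5) = 446
floor(2233/25) = 89
floor(2233/125) = 17
floor(2233/625) = 3
Total = 555

555 trailing zeros


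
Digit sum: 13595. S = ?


1 + 3 + 5 + 9 + 5 = 23


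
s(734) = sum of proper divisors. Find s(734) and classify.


Proper divisors: 1, 2, 367
Sum = 1 + 2 + 367 = 370
370 < 734 → deficient

s(734) = 370 (deficient)


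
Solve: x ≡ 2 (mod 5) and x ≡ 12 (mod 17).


M = 5*17 = 85
M1 = M/5 = 17, M2 = M/17 = 5
M1^(-1) mod 5 = 3, M2^(-1) mod 17 = 7
x = 2*17*3 + 12*5*7 = 522
522 mod 85 = 12
Check: 12 mod 5 = 2 ✓, 12 mod 17 = 12 ✓

x ≡ 12 (mod 85)


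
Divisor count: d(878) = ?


878 = 2^1 × 439^1
d(878) = (1+1) × (1+1) = 4

4 divisors


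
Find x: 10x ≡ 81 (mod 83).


GCD(10, 83) = 1, unique solution
a^(-1) mod 83 = 25
x = 25 * 81 mod 83 = 33

x ≡ 33 (mod 83)


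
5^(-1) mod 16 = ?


Use the extended Euclidean algorithm on (16, 5); each row r = 16*s + 5*t:
r=16, s=1, t=0
r=5, s=0, t=1
q=3: r=1, s=1, t=-3   [16*(1) + 5*(-3) = 1]
q=5: r=0, s=-5, t=16   [16*(-5) + 5*(16) = 0]
GCD = 1 with t = -3, so 5*(-3) ≡ 1 (mod 16)
Inverse = -3 mod 16 = 13
Check: 5 * 13 = 65 ≡ 1 (mod 16)

5^(-1) ≡ 13 (mod 16)


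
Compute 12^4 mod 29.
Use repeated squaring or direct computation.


12^1 mod 29 = 12
12^2 mod 29 = 28
12^3 mod 29 = 17
12^4 mod 29 = 1


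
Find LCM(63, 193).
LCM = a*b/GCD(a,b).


GCD(63, 193) = 1
LCM = 63*193/1 = 12159/1 = 12159

LCM = 12159


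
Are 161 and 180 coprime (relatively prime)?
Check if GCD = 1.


Euclidean algorithm:
180 = 1 * 161 + 19
161 = 8 * 19 + 9
19 = 2 * 9 + 1
9 = 9 * 1 + 0
GCD(161, 180) = 1

Yes, coprime (GCD = 1)


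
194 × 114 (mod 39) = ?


194 × 114 = 22116
22116 mod 39 = 3


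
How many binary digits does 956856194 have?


956856194 in base 2 = 111001000010000111011110000010
Number of digits = 30

30 digits (base 2)


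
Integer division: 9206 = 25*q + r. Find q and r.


9206 = 25 * 368 + 6
Check: 9200 + 6 = 9206

q = 368, r = 6


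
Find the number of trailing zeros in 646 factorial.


floor(646/5) = 129
floor(646/25) = 25
floor(646/125) = 5
floor(646/625) = 1
Total = 160

160 trailing zeros


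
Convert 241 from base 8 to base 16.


241 (base 8) = 161 (decimal)
161 (decimal) = A1 (base 16)


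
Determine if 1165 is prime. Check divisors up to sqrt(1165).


1165 / 5 = 233 (exact division)
1165 is NOT prime.

No, 1165 is not prime


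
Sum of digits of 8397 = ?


8 + 3 + 9 + 7 = 27


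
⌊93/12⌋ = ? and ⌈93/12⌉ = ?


93/12 = 7.7500
floor = 7
ceil = 8

floor = 7, ceil = 8


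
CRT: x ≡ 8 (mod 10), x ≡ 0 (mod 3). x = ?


M = 10*3 = 30
M1 = M/10 = 3, M2 = M/3 = 10
M1^(-1) mod 10 = 7, M2^(-1) mod 3 = 1
x = 8*3*7 + 0*10*1 = 168
168 mod 30 = 18
Check: 18 mod 10 = 8 ✓, 18 mod 3 = 0 ✓

x ≡ 18 (mod 30)


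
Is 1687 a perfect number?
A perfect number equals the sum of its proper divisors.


Proper divisors of 1687: 1, 7, 241
Sum = 1 + 7 + 241 = 249

No, 1687 is not perfect (249 ≠ 1687)


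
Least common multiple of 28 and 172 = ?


GCD(28, 172) = 4
LCM = 28*172/4 = 4816/4 = 1204

LCM = 1204


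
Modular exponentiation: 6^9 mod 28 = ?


6^1 mod 28 = 6
6^2 mod 28 = 8
6^3 mod 28 = 20
6^4 mod 28 = 8
6^5 mod 28 = 20
6^6 mod 28 = 8
6^7 mod 28 = 20
6^8 mod 28 = 8
6^9 mod 28 = 20


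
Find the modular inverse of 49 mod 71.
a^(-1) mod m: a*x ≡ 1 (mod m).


Use the extended Euclidean algorithm on (71, 49); each row r = 71*s + 49*t:
r=71, s=1, t=0
r=49, s=0, t=1
q=1: r=22, s=1, t=-1   [71*(1) + 49*(-1) = 22]
q=2: r=5, s=-2, t=3   [71*(-2) + 49*(3) = 5]
q=4: r=2, s=9, t=-13   [71*(9) + 49*(-13) = 2]
q=2: r=1, s=-20, t=29   [71*(-20) + 49*(29) = 1]
q=2: r=0, s=49, t=-71   [71*(49) + 49*(-71) = 0]
GCD = 1 with t = 29, so 49*(29) ≡ 1 (mod 71)
Inverse = 29 mod 71 = 29
Check: 49 * 29 = 1421 ≡ 1 (mod 71)

49^(-1) ≡ 29 (mod 71)


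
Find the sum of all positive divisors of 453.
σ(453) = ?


Divisors of 453: 1, 3, 151, 453
Sum = 1 + 3 + 151 + 453 = 608

σ(453) = 608


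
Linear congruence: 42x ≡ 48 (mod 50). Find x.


GCD(42, 50) = 2 divides 48
Divide: 21x ≡ 24 (mod 25)
x ≡ 19 (mod 25)


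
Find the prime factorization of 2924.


2924 / 2 = 1462
1462 / 2 = 731
731 / 17 = 43
43 / 43 = 1
2924 = 2^2 × 17 × 43


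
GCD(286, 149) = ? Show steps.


286 = 1 * 149 + 137
149 = 1 * 137 + 12
137 = 11 * 12 + 5
12 = 2 * 5 + 2
5 = 2 * 2 + 1
2 = 2 * 1 + 0
GCD = 1


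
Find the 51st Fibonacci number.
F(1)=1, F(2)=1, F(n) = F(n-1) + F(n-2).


Sequence: 1, 1, 2, 3, 5, 8, 13, 21, 34, 55, 89, 144, 233, 377, 610, 987, 1597, 2584, 4181, 6765, 10946, 17711, 28657, 46368, 75025, 121393, 196418, 317811, 514229, 832040, 1346269, 2178309, 3524578, 5702887, 9227465, 14930352, 24157817, 39088169, 63245986, 102334155, 165580141, 267914296, 433494437, 701408733, 1134903170, 1836311903, 2971215073, 4807526976, 7778742049, 12586269025, 20365011074
F(51) = 20365011074


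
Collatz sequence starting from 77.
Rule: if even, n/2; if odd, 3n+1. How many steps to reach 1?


77 → 232 → 116 → 58 → 29 → 88 → 44 → 22 → 11 → 34 → 17 → 52 → 26 → 13 → 40 → 20 → 10 → 5 → 16 → 8 → 4 → 2 → 1
Total steps = 22

22 steps
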